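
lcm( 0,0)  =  0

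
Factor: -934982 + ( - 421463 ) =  - 1356445 = -  5^1*271289^1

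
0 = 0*48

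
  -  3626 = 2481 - 6107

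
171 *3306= 565326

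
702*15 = 10530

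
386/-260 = -2 + 67/130 = - 1.48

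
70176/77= 911  +  29/77  =  911.38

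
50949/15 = 16983/5 = 3396.60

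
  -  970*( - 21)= 20370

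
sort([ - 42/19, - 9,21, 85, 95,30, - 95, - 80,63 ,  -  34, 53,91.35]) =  [ - 95, - 80, - 34  , - 9, - 42/19, 21 , 30 , 53, 63, 85,91.35 , 95]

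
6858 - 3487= 3371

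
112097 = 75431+36666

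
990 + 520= 1510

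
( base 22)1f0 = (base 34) nw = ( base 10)814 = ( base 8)1456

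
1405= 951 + 454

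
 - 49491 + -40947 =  - 90438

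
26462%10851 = 4760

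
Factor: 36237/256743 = 47/333 =3^ ( - 2)*37^( - 1)*47^1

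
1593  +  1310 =2903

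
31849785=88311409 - 56461624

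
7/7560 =1/1080 = 0.00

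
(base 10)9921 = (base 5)304141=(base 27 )DGC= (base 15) 2E16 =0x26c1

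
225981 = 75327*3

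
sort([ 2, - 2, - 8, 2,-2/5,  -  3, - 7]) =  [-8, - 7, - 3, - 2 ,-2/5,2, 2] 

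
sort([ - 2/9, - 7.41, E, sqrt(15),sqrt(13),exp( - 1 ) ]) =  [ - 7.41,  -  2/9, exp (-1) , E,  sqrt( 13 ),sqrt( 15)] 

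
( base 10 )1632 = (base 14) 848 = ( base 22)384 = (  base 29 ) 1R8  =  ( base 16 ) 660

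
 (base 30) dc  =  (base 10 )402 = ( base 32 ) ci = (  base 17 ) 16b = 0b110010010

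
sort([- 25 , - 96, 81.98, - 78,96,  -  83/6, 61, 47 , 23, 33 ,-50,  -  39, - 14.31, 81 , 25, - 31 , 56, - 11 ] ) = [  -  96 , -78, - 50, - 39,-31, - 25, - 14.31, - 83/6, - 11, 23, 25,33, 47,56, 61,81, 81.98 , 96] 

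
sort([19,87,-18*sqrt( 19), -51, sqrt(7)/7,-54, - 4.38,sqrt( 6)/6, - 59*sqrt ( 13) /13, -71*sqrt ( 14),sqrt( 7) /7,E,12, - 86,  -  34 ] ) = [ - 71*sqrt( 14), - 86, - 18 * sqrt(19),-54, - 51, - 34, - 59 * sqrt( 13 ) /13, - 4.38,  sqrt(7)/7, sqrt( 7)/7,sqrt( 6 )/6, E  ,  12,19 , 87]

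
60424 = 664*91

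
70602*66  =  4659732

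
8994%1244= 286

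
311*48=14928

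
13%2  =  1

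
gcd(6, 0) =6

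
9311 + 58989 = 68300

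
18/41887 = 18/41887 = 0.00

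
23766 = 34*699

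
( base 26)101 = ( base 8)1245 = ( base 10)677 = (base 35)JC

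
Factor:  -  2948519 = -7^1*397^1*1061^1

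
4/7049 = 4/7049 = 0.00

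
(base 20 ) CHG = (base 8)12044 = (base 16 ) 1424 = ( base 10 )5156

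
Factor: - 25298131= - 25298131^1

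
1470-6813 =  - 5343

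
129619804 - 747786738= - 618166934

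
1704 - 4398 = -2694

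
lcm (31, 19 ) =589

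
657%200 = 57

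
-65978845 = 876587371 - 942566216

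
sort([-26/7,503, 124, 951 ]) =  [ - 26/7 , 124,  503, 951]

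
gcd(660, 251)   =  1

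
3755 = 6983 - 3228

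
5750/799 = 7+157/799 = 7.20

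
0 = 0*150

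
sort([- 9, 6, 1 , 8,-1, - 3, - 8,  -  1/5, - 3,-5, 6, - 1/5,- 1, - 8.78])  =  [ - 9, - 8.78, - 8, - 5,-3 , - 3, - 1, -1, - 1/5, - 1/5, 1, 6, 6,8] 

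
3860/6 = 643 + 1/3 = 643.33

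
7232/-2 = - 3616/1 = - 3616.00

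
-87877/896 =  - 99 + 827/896  =  - 98.08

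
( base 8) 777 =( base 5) 4021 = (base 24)l7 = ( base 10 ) 511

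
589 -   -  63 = 652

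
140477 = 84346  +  56131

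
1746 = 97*18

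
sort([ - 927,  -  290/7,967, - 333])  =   [ - 927, - 333, - 290/7,967]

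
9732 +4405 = 14137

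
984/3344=123/418  =  0.29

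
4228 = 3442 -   -  786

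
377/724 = 377/724 = 0.52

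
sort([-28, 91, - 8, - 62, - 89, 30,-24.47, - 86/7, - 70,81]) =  [-89,- 70,-62 , - 28, - 24.47,-86/7,  -  8 , 30,81, 91]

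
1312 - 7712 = -6400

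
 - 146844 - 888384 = -1035228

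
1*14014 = 14014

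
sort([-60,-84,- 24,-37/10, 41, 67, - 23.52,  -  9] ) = [- 84 , - 60,-24, - 23.52, - 9, - 37/10, 41,67]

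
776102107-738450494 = 37651613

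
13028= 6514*2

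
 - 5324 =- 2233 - 3091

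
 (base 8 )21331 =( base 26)D53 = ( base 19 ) 15DA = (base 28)BAH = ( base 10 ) 8921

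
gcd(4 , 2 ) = 2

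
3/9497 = 3/9497 = 0.00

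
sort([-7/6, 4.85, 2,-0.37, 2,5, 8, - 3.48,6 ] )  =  [  -  3.48, - 7/6,-0.37, 2,2,4.85, 5, 6, 8 ] 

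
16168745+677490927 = 693659672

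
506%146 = 68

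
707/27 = 26 + 5/27 = 26.19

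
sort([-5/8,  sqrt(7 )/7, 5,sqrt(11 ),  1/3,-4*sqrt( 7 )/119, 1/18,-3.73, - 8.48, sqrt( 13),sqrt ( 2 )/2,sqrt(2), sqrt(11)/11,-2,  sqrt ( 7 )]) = [ - 8.48 ,-3.73,-2, - 5/8,-4*sqrt ( 7)/119,1/18,sqrt(11)/11, 1/3, sqrt(7)/7,sqrt( 2)/2,sqrt(2),sqrt( 7),sqrt(11), sqrt(13), 5 ]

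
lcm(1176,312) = 15288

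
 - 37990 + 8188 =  - 29802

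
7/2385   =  7/2385 = 0.00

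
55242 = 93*594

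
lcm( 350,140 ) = 700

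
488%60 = 8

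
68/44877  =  68/44877 = 0.00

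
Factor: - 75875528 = - 2^3*23^2*17929^1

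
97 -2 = 95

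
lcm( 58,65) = 3770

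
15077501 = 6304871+8772630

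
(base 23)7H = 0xB2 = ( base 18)9g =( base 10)178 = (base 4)2302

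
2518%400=118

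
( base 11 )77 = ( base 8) 124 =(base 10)84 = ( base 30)2o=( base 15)59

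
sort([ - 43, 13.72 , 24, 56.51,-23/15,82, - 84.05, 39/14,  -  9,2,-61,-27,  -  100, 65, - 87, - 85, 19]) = [-100  , - 87, - 85, - 84.05, - 61, -43, - 27, - 9, - 23/15, 2, 39/14,13.72, 19, 24,56.51,65,82] 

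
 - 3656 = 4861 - 8517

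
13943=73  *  191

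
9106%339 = 292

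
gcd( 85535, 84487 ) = 1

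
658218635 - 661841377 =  - 3622742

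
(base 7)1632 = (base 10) 660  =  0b1010010100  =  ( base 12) 470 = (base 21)1A9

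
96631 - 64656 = 31975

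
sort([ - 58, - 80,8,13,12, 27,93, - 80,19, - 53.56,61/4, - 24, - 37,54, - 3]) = [ - 80,- 80, - 58, - 53.56, - 37, - 24, -3, 8,12, 13,61/4,  19,  27, 54,  93]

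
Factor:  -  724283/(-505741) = 749/523 = 7^1*107^1 * 523^( - 1)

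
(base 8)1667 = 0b1110110111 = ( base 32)tn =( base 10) 951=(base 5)12301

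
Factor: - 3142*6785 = - 21318470  =  - 2^1 * 5^1 * 23^1 * 59^1*1571^1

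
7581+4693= 12274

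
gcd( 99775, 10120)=5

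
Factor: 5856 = 2^5*3^1 * 61^1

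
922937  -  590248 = 332689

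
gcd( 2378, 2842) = 58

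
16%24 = 16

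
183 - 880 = - 697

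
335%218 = 117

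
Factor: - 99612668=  - 2^2*19^1*1310693^1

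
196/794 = 98/397= 0.25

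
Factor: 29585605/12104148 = 2^( - 2 )* 3^( - 1 ) * 5^1*103^( -1)*1399^(-1 )*845303^1  =  4226515/1729164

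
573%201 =171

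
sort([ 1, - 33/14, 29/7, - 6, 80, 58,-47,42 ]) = [  -  47, -6, - 33/14,1, 29/7, 42,58, 80]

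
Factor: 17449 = 17449^1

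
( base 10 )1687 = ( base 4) 122113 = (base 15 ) 777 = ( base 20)447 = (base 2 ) 11010010111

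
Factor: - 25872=-2^4*3^1*7^2 *11^1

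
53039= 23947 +29092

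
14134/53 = 14134/53 = 266.68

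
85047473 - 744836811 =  - 659789338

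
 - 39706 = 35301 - 75007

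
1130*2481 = 2803530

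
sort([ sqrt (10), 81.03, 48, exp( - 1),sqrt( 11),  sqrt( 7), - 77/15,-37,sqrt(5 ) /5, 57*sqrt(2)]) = [ - 37, - 77/15 , exp( - 1),sqrt( 5 )/5, sqrt (7), sqrt( 10), sqrt( 11 ),48,  57*sqrt( 2 ), 81.03]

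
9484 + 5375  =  14859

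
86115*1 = 86115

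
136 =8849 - 8713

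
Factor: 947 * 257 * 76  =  2^2*19^1*257^1*947^1 = 18496804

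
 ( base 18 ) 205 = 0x28d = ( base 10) 653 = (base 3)220012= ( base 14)349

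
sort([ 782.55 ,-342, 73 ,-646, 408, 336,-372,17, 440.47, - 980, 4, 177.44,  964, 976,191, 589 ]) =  [-980, - 646,-372,-342,4, 17,73, 177.44, 191, 336,408, 440.47, 589, 782.55,964, 976 ] 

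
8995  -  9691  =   - 696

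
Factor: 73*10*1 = 2^1*5^1* 73^1 = 730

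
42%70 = 42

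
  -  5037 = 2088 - 7125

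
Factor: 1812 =2^2*3^1*151^1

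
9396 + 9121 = 18517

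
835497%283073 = 269351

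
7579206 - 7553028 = 26178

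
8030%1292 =278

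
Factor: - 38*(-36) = 1368 = 2^3*3^2 * 19^1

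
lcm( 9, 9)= 9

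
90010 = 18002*5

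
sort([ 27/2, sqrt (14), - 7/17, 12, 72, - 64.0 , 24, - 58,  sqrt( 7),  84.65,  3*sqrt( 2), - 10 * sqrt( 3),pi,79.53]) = [ - 64.0, - 58,- 10 * sqrt(3), - 7/17, sqrt(7),  pi, sqrt (14),3*sqrt( 2), 12, 27/2,  24,72,79.53, 84.65 ] 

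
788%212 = 152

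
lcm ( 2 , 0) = 0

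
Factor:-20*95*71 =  - 134900 = -  2^2*5^2 *19^1*71^1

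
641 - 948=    - 307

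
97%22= 9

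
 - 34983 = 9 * (-3887)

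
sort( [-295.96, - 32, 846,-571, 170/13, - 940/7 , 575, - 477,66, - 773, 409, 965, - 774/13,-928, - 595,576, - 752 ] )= [- 928, - 773, - 752, - 595 ,-571, - 477, - 295.96,-940/7, - 774/13, - 32, 170/13,66 , 409, 575, 576,  846,965 ] 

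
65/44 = 1+21/44 = 1.48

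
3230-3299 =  - 69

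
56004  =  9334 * 6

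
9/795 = 3/265   =  0.01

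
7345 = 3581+3764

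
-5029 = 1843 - 6872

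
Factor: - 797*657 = - 523629 = -3^2* 73^1*797^1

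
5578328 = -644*(-8662 ) 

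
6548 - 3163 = 3385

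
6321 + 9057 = 15378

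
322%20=2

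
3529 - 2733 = 796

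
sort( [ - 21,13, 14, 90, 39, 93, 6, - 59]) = [-59, - 21, 6, 13,14, 39,90, 93]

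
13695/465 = 29 + 14/31= 29.45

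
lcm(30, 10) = 30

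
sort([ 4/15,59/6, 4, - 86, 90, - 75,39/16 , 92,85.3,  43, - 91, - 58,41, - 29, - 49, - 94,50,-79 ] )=[  -  94,-91,-86,  -  79, - 75, - 58,-49, - 29,4/15, 39/16,4,59/6,41,43, 50,85.3,90,92 ] 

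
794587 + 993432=1788019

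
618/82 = 7 + 22/41=7.54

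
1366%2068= 1366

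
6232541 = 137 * 45493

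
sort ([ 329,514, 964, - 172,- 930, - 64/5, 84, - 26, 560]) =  [ - 930 , - 172 , - 26, - 64/5,84, 329, 514 , 560, 964]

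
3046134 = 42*72527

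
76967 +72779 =149746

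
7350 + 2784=10134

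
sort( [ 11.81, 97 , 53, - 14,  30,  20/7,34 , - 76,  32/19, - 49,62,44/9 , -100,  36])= [ - 100, - 76,-49, - 14,32/19,  20/7, 44/9,  11.81, 30,  34, 36,53, 62 , 97]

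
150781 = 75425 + 75356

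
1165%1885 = 1165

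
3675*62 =227850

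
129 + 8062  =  8191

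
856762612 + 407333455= 1264096067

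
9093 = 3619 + 5474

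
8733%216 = 93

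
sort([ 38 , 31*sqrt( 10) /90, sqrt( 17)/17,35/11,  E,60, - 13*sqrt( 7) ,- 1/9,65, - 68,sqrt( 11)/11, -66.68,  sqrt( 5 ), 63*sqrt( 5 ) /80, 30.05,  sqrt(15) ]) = [ - 68, - 66.68  , - 13 *sqrt( 7), - 1/9,sqrt( 17)/17,sqrt( 11)/11,  31*sqrt( 10 )/90, 63 * sqrt( 5)/80, sqrt( 5),E, 35/11, sqrt( 15),30.05,38, 60, 65]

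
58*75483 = 4378014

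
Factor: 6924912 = 2^4*3^1*89^1*1621^1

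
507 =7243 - 6736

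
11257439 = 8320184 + 2937255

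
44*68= 2992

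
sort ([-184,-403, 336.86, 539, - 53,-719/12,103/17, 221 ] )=[-403 , - 184,-719/12, - 53, 103/17,221, 336.86,539]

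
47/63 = 47/63 = 0.75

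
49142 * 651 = 31991442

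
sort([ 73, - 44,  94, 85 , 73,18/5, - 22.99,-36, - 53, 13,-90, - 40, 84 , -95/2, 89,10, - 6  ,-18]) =[-90 , - 53,-95/2,-44 ,  -  40,-36 , -22.99, - 18, - 6,18/5,  10,13, 73,73 , 84,85,89, 94 ]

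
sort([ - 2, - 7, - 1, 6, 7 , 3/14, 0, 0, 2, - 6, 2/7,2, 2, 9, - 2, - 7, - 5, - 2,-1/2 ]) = [ - 7 ,-7, - 6, - 5, - 2 , - 2, - 2, - 1, - 1/2,0, 0, 3/14 , 2/7,2, 2, 2, 6, 7, 9]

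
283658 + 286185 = 569843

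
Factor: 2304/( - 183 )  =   - 768/61 = - 2^8*3^1*61^( - 1 ) 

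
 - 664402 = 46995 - 711397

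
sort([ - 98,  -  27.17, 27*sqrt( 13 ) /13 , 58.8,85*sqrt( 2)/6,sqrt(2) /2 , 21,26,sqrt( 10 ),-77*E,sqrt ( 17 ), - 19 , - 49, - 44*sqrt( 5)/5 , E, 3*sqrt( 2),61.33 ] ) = [ - 77*E, - 98,-49,  -  27.17, - 44*sqrt( 5)/5, - 19,sqrt( 2 ) /2,  E,sqrt( 10 ),sqrt( 17),  3*sqrt( 2),27 * sqrt( 13) /13,85*sqrt( 2 ) /6,21,  26,58.8,61.33] 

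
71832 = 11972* 6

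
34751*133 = 4621883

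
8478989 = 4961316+3517673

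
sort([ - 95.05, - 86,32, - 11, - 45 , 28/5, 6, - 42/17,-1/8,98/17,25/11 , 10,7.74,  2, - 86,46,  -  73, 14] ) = [  -  95.05, - 86,- 86, - 73, - 45, - 11,  -  42/17, - 1/8,2,25/11,28/5,  98/17, 6,7.74, 10,14 , 32 , 46 ]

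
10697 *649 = 6942353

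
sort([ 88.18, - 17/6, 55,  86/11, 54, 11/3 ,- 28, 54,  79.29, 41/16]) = [ - 28, - 17/6,41/16,11/3,  86/11 , 54, 54,55,79.29, 88.18 ] 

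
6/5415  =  2/1805= 0.00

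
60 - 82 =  - 22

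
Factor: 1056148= 2^2*229^1*1153^1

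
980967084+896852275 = 1877819359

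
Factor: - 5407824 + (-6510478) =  - 11918302 = -2^1*11^1*61^1*83^1*107^1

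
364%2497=364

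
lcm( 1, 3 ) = 3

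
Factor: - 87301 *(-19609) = 1711885309 = 67^1*1303^1*19609^1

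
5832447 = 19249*303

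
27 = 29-2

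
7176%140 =36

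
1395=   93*15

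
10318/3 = 3439 + 1/3 =3439.33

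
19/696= 19/696  =  0.03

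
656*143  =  93808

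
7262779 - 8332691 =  - 1069912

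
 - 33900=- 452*75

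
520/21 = 24 +16/21 = 24.76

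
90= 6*15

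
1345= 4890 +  - 3545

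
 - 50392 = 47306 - 97698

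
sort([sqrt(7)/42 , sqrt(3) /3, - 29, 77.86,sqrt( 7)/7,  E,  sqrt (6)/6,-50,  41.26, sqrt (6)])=[  -  50,-29,sqrt( 7 )/42 , sqrt(7) /7,sqrt(6)/6,sqrt( 3 )/3, sqrt(6 ),  E, 41.26, 77.86]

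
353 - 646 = - 293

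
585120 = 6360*92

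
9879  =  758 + 9121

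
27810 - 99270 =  - 71460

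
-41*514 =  - 21074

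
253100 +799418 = 1052518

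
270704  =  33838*8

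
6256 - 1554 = 4702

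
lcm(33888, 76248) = 304992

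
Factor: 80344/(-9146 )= - 40172/4573 = - 2^2*11^2  *17^( - 1)*83^1* 269^( - 1 )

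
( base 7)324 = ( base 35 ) 4p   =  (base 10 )165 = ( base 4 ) 2211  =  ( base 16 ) a5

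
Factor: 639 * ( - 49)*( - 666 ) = 20853126 = 2^1*3^4*7^2*37^1*71^1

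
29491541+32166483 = 61658024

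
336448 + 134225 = 470673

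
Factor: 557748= 2^2*3^2*15493^1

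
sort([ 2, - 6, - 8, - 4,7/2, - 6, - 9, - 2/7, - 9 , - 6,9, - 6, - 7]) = [ - 9 , - 9,-8, - 7, - 6, - 6, - 6, - 6 , - 4,  -  2/7,  2, 7/2, 9 ] 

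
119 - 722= - 603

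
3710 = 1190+2520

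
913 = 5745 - 4832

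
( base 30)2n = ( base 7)146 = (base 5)313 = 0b1010011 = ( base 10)83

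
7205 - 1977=5228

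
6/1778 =3/889 = 0.00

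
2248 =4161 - 1913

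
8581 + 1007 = 9588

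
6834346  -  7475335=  - 640989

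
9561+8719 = 18280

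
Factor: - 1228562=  - 2^1*547^1*1123^1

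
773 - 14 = 759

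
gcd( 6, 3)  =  3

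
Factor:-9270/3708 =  - 5/2 = - 2^( - 1)*5^1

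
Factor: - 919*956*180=-158141520 = -2^4*3^2*5^1*239^1*919^1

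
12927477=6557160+6370317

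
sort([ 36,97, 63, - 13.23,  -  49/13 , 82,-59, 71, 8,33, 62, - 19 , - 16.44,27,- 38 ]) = [  -  59, - 38, - 19, - 16.44,-13.23, - 49/13, 8 , 27,33, 36, 62 , 63,71, 82,97 ] 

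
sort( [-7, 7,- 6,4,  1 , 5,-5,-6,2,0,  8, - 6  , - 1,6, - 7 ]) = [ - 7, - 7, - 6, - 6,- 6, - 5, - 1, 0,  1 , 2, 4, 5, 6,  7, 8 ]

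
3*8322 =24966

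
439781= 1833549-1393768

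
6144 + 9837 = 15981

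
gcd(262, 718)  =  2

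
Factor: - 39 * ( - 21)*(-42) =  -2^1*3^3 *7^2*13^1 = - 34398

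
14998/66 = 7499/33 = 227.24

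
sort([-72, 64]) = [ - 72 , 64]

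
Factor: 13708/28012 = 23/47 = 23^1 *47^( - 1 ) 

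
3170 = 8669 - 5499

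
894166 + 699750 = 1593916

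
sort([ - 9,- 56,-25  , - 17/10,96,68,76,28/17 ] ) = [ - 56, - 25,-9, - 17/10 , 28/17,68, 76, 96 ] 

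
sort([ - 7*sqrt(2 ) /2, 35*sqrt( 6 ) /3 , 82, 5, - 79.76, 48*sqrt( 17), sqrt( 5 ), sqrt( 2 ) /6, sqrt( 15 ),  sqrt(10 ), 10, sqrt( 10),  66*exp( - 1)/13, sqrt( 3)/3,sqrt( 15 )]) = [-79.76, - 7*sqrt(2)/2, sqrt( 2)/6, sqrt (3 ) /3, 66*exp( - 1)/13,sqrt( 5 ), sqrt( 10 ), sqrt( 10 ) , sqrt( 15 ), sqrt(15),5, 10, 35 * sqrt( 6 )/3, 82,48 * sqrt (17 ) ]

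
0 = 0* ( - 59575)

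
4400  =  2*2200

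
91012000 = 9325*9760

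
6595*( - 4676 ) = - 30838220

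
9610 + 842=10452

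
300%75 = 0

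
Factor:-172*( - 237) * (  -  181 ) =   -  2^2 *3^1*43^1 * 79^1*181^1 = -  7378284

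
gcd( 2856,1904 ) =952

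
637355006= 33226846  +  604128160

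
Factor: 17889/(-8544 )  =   - 2^ (  -  5)*67^1 = - 67/32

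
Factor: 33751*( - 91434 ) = -3085988934 =- 2^1*3^1 * 7^2*311^1*33751^1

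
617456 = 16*38591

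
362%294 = 68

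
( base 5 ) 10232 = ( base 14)376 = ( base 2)1010110100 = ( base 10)692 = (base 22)19a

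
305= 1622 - 1317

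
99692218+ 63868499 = 163560717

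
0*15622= 0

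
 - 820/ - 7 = 117+1/7 =117.14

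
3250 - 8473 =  - 5223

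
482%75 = 32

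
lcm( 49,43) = 2107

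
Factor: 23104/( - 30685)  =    -  2^6*5^ (-1 )*17^( -1) =- 64/85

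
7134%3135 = 864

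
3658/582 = 6 + 83/291 =6.29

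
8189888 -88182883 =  - 79992995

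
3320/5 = 664 = 664.00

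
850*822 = 698700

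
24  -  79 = - 55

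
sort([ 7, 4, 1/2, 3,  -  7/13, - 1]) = [ - 1,-7/13,1/2, 3, 4,  7 ]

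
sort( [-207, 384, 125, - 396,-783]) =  [ -783, - 396, - 207, 125,384]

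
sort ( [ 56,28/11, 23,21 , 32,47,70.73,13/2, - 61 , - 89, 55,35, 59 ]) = [ - 89, - 61, 28/11,13/2,21,23, 32,35,47, 55, 56,59,70.73]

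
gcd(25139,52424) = 1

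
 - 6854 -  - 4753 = -2101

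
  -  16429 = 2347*(  -  7)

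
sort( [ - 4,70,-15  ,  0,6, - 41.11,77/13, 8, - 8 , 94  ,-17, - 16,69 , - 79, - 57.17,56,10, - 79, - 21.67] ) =[ - 79, - 79, - 57.17, - 41.11, - 21.67, - 17, - 16,- 15, - 8, - 4, 0, 77/13, 6,8,10,56 , 69,70,94]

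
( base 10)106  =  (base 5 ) 411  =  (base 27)3p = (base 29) 3J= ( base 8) 152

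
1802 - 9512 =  - 7710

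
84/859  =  84/859  =  0.10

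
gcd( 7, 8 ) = 1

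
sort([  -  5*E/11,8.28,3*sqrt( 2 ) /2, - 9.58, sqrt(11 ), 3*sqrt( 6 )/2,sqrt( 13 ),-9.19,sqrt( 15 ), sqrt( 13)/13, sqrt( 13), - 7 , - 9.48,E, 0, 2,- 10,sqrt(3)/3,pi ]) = [- 10, - 9.58, -9.48,- 9.19,- 7, - 5*E/11, 0  ,  sqrt( 13 ) /13, sqrt(3 )/3, 2,3*sqrt( 2 )/2, E , pi, sqrt( 11 ), sqrt( 13), sqrt( 13), 3* sqrt( 6 ) /2,sqrt( 15 ), 8.28 ] 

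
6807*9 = 61263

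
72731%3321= 2990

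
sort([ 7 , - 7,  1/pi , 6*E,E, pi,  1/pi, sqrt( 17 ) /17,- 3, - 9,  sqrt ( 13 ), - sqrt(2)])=[ - 9, - 7, - 3, - sqrt( 2),sqrt(17 ) /17, 1/pi,  1/pi,E, pi,sqrt( 13 ),  7,  6*E] 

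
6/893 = 6/893 = 0.01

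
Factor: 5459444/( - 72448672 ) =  - 1364861/18112168 = - 2^(  -  3 )*19^( - 1 )*119159^( - 1 ) * 1364861^1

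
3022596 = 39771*76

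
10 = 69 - 59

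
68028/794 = 34014/397= 85.68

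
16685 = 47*355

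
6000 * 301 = 1806000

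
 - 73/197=- 1 + 124/197 =-0.37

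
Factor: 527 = 17^1*31^1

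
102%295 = 102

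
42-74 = - 32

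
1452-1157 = 295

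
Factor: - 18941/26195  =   - 47/65 = - 5^( - 1)*13^(-1 ) * 47^1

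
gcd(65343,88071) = 2841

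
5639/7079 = 5639/7079 = 0.80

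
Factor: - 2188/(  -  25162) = 2/23 = 2^1 * 23^(  -  1 )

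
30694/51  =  30694/51=601.84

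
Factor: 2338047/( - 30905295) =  - 3^1*5^(- 1 )* 31^(  -  1)*66463^( - 1 )*259783^1 = -779349/10301765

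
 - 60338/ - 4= 30169/2 = 15084.50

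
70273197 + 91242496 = 161515693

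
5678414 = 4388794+1289620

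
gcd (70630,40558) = 14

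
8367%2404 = 1155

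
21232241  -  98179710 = - 76947469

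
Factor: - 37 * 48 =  - 2^4*3^1*37^1 = - 1776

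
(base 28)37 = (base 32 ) 2R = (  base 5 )331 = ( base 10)91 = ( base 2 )1011011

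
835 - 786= 49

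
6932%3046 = 840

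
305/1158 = 305/1158 = 0.26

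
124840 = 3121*40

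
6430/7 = 918 + 4/7 = 918.57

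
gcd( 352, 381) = 1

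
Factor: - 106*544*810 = - 2^7*3^4*5^1*17^1*53^1 =-46707840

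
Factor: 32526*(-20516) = - 2^3*3^2*13^1 * 23^1*139^1 * 223^1 = -  667303416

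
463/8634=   463/8634 = 0.05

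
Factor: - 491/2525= - 5^ ( - 2 )*101^( - 1) * 491^1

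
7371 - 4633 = 2738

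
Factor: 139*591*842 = 69169458 = 2^1*3^1*139^1*197^1*421^1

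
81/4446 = 9/494 = 0.02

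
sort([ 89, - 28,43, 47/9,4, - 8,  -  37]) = [-37,-28,-8,4,47/9,43,89]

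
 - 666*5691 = - 3790206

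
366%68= 26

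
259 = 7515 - 7256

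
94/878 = 47/439  =  0.11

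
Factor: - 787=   -  787^1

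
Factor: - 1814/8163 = - 2^1*3^( - 2 ) = - 2/9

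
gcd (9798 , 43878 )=426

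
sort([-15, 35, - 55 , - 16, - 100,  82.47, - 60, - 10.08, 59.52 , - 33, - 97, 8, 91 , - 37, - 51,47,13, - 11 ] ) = [ - 100, - 97, - 60 , - 55 , - 51, - 37,  -  33, - 16, -15 , - 11 ,  -  10.08, 8 , 13,35, 47,  59.52, 82.47, 91 ]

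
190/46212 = 95/23106=0.00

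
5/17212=5/17212  =  0.00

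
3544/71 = 3544/71=49.92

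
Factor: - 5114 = -2^1*2557^1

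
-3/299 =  - 3/299 = -0.01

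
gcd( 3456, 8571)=3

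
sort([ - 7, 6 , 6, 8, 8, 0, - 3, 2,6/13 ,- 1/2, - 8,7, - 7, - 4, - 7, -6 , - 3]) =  [ - 8, - 7, - 7, - 7, - 6, - 4,-3  ,  -  3 , - 1/2, 0 , 6/13,  2,  6, 6, 7,8,8]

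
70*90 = 6300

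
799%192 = 31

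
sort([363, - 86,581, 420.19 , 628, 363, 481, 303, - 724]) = [ - 724 ,-86, 303,363, 363,420.19,481,581,  628]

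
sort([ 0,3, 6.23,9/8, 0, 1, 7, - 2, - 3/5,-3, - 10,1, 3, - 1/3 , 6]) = [ - 10, - 3,-2, - 3/5, - 1/3,  0,0,1  ,  1,9/8,  3,3, 6,6.23,  7 ]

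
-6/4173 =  - 1+1389/1391=-0.00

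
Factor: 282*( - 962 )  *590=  - 160057560=- 2^3  *  3^1 * 5^1 * 13^1*37^1*47^1*59^1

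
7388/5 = 7388/5 = 1477.60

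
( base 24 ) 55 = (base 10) 125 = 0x7D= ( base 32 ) 3t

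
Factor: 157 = 157^1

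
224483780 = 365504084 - 141020304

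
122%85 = 37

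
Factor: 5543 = 23^1*241^1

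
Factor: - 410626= - 2^1*31^1 * 37^1*179^1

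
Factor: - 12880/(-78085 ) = 16/97 = 2^4 * 97^(-1)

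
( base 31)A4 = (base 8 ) 472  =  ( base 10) 314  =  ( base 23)df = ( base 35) 8Y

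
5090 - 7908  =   - 2818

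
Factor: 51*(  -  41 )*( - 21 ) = 3^2*7^1*17^1 * 41^1= 43911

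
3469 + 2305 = 5774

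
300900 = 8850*34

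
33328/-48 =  - 2083/3 = - 694.33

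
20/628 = 5/157 = 0.03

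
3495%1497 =501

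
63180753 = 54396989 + 8783764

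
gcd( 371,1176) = 7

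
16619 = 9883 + 6736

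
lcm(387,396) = 17028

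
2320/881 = 2320/881  =  2.63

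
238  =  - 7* (-34 ) 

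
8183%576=119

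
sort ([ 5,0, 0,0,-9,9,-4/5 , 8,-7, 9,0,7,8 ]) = [-9, - 7, - 4/5 , 0,  0, 0, 0,5,7, 8,8, 9,9]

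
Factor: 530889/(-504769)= -813/773=- 3^1 *271^1*773^(-1) 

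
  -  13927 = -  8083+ - 5844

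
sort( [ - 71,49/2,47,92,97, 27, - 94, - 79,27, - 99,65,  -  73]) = [-99, - 94, - 79, - 73 , - 71, 49/2,  27, 27, 47 , 65,92,97 ]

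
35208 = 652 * 54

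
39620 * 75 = 2971500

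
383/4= 383/4 = 95.75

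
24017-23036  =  981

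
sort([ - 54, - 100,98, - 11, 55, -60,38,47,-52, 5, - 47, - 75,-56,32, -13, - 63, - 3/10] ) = [ - 100,-75, - 63, - 60 , - 56,-54, - 52, - 47, - 13, - 11,  -  3/10, 5,  32,38, 47, 55 , 98 ]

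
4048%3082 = 966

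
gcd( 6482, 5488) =14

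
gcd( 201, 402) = 201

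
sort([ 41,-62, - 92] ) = [ - 92, - 62, 41]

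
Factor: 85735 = 5^1*13^1*1319^1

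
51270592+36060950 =87331542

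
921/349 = 921/349 = 2.64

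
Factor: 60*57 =3420 = 2^2*3^2*5^1*19^1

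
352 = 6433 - 6081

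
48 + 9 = 57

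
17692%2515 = 87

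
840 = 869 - 29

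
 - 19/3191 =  - 1 + 3172/3191=- 0.01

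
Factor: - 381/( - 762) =2^ ( - 1) =1/2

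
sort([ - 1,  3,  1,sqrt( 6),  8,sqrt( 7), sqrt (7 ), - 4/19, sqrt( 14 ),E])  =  [ - 1, - 4/19,1 , sqrt(6 ), sqrt(7) , sqrt( 7),E, 3, sqrt( 14),  8 ]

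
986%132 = 62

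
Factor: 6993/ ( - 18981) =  - 7/19 =-7^1*19^( - 1) 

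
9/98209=9/98209 = 0.00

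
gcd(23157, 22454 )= 1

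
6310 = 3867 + 2443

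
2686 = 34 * 79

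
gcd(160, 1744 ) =16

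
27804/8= 6951/2 = 3475.50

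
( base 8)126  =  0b1010110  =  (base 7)152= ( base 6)222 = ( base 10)86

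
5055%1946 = 1163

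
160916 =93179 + 67737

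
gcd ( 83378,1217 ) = 1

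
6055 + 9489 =15544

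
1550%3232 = 1550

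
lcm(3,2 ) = 6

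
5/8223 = 5/8223 = 0.00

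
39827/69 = 39827/69 = 577.20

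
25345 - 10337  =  15008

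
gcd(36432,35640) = 792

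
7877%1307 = 35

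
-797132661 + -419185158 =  - 1216317819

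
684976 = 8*85622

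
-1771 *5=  - 8855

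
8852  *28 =247856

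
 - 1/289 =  - 1/289 = - 0.00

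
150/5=30 = 30.00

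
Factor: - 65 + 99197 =99132 = 2^2  *3^1*11^1*751^1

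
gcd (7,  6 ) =1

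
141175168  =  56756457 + 84418711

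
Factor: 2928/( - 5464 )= -2^1*3^1*61^1*683^( - 1) = -  366/683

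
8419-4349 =4070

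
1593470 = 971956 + 621514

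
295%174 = 121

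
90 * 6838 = 615420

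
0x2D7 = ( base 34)ld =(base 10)727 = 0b1011010111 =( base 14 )39D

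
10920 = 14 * 780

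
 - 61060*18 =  - 1099080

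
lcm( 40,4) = 40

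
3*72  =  216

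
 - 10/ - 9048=5/4524 = 0.00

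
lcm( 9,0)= 0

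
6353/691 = 9 + 134/691 = 9.19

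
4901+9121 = 14022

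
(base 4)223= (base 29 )1e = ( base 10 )43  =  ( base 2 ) 101011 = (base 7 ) 61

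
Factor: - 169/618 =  - 2^( - 1 )*3^( - 1)  *  13^2*103^( - 1)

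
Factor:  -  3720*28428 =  - 2^5* 3^2*5^1*23^1*31^1 * 103^1= - 105752160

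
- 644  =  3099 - 3743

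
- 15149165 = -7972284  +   - 7176881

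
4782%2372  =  38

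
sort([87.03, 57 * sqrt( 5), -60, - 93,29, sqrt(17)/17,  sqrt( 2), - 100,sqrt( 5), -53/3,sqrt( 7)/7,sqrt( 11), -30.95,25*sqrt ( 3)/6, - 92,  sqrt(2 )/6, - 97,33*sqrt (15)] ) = [ - 100,-97, - 93,-92, - 60, - 30.95, - 53/3, sqrt( 2 ) /6, sqrt ( 17) /17,sqrt(7)/7,  sqrt(2 ), sqrt(5),sqrt( 11),25* sqrt(3 )/6,29,87.03,  57* sqrt( 5 ),  33*sqrt( 15 )] 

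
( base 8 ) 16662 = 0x1db2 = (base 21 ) h50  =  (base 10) 7602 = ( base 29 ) 914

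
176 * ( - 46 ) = -8096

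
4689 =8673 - 3984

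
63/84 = 3/4  =  0.75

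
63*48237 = 3038931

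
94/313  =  94/313 = 0.30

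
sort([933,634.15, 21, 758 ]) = [21, 634.15, 758,933]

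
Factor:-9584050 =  -2^1* 5^2*7^1*139^1*197^1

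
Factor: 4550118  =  2^1*3^1*17^1 * 31^1 * 1439^1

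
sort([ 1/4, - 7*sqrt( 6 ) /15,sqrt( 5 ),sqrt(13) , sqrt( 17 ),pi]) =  [ - 7*sqrt (6 )/15,1/4,sqrt( 5 ),  pi, sqrt( 13),sqrt( 17 ) ] 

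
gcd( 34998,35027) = 1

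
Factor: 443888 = 2^4*27743^1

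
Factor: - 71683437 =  - 3^1 *7^1*101^1*33797^1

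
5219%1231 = 295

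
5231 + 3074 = 8305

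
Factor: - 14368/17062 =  - 16/19 = -2^4*19^(-1 ) 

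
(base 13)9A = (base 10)127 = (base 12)A7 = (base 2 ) 1111111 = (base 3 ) 11201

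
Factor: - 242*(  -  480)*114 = 13242240 = 2^7*3^2*5^1* 11^2*19^1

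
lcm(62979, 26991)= 188937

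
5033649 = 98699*51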